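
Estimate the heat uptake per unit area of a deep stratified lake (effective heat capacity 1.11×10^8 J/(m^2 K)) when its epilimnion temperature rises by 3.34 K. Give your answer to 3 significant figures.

Areal heat capacity C = 1.11×10^8 J/(m^2 K) (given).
ΔQ = C ΔT = 1.11×10^8 × 3.34 = 3.71×10^8 J/m².

3.71×10^8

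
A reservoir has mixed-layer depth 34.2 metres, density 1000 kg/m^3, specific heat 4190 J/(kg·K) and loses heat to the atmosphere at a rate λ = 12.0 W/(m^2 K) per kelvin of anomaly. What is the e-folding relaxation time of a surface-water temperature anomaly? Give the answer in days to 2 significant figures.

140 days

Areal heat capacity C = ρ c_p D = 1000 × 4190 × 34.2 = 1.43×10^8 J/(m^2 K).
Relaxation time τ = C / λ = 1.43×10^8 / 12.0 = 1.19×10^7 s.
In days: 1.19×10^7 s / (86400 s/day) = 138 days.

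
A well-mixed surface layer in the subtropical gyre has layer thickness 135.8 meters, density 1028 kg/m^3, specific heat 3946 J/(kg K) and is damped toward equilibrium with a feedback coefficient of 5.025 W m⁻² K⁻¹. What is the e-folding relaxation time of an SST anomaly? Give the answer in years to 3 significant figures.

3.47 years

Areal heat capacity C = ρ c_p D = 1028 × 3946 × 135.8 = 5.51×10^8 J/(m²·K).
Relaxation time τ = C / λ = 5.51×10^8 / 5.025 = 1.10×10^8 s.
In years: 1.10×10^8 s / (3.156×10^7 s/year) = 3.47 years.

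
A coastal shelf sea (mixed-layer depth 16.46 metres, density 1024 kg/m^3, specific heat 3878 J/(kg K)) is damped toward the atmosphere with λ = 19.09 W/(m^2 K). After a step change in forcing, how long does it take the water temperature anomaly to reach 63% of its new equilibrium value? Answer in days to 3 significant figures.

39.4 days

Areal heat capacity C = ρ c_p D = 1024 × 3878 × 16.46 = 6.54×10^7 J/(m²·K).
τ = C / λ = 6.54×10^7 / 19.09 = 3.42×10^6 s.
Fraction reached: 1 − e^(−t/τ) = 0.63 ⇒ t = −τ ln(1 − 0.63) = τ × 0.994.
t = 3.40×10^6 s = 39.4 days.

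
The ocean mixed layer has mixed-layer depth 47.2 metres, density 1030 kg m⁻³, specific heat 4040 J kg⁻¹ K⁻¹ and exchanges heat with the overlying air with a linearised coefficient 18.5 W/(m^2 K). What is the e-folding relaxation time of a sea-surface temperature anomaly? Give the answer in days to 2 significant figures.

120 days

Areal heat capacity C = ρ c_p D = 1030 × 4040 × 47.2 = 1.96×10^8 J/(m^2 K).
Relaxation time τ = C / λ = 1.96×10^8 / 18.5 = 1.06×10^7 s.
In days: 1.06×10^7 s / (86400 s/day) = 123 days.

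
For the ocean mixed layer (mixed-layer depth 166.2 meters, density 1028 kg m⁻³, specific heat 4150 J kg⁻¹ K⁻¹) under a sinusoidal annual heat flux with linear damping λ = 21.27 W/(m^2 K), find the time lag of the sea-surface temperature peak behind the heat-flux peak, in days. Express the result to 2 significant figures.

83 days

Areal heat capacity C = ρ c_p D = 1028 × 4150 × 166.2 = 7.09×10^8 J/(m²·K).
ω = 2π / 3.15×10^7 s = 1.99×10^-7 s⁻¹.
Phase lag φ = arctan(Cω/λ) = arctan(141/21.27) = 1.42 rad.
Time lag = φ / ω = 1.42 / 1.99×10^-7 = 7.13×10^6 s = 82.6 days.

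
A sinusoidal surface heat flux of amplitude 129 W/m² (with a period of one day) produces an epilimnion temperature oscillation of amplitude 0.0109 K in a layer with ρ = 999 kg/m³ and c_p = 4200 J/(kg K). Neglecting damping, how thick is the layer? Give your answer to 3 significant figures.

ω = 2π / 86400 s = 7.27×10^-5 s⁻¹.
Required C = F₀ / (A ω) = 129 / (0.0109 × 7.27×10^-5) = 1.63×10^8 J/(m²·K).
D = C / (ρ c_p) = 1.63×10^8 / (999 × 4200) = 38.8 m.

38.8 m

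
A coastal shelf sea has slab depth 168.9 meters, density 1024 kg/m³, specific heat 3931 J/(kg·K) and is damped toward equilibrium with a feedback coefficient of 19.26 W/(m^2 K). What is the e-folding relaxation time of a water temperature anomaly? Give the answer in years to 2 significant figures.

Areal heat capacity C = ρ c_p D = 1024 × 3931 × 168.9 = 6.80×10^8 J/(m²·K).
Relaxation time τ = C / λ = 6.80×10^8 / 19.26 = 3.53×10^7 s.
In years: 3.53×10^7 s / (3.156×10^7 s/year) = 1.12 years.

1.1 years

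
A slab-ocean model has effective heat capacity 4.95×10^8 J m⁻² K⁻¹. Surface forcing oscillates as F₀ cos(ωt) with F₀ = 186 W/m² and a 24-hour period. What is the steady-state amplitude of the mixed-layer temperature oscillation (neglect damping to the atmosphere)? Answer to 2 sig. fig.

0.0052 K

Areal heat capacity C = 4.95×10^8 J m⁻² K⁻¹ (given).
Angular frequency ω = 2π / T = 2π / 86400 s = 7.27×10^-5 s⁻¹.
Cω = 4.95×10^8 × 7.27×10^-5 = 36000 W/(m²·K).
Amplitude A = F₀ / (Cω) = 186 / 36000 = 0.00517 K.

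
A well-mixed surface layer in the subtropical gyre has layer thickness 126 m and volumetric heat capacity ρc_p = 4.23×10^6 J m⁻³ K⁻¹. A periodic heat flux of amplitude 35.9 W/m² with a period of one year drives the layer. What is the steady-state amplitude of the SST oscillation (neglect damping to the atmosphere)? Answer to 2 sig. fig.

Areal heat capacity C = ρc_p × D = 4.23×10^6 × 126 = 5.33×10^8 J m⁻² K⁻¹.
Angular frequency ω = 2π / T = 2π / 3.15×10^7 s = 1.99×10^-7 s⁻¹.
Cω = 5.33×10^8 × 1.99×10^-7 = 106 W/(m²·K).
Amplitude A = F₀ / (Cω) = 35.9 / 106 = 0.338 K.

0.34 K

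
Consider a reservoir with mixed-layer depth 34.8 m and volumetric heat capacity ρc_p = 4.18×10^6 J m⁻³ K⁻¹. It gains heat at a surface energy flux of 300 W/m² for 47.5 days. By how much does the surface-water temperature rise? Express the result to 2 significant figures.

8.5 K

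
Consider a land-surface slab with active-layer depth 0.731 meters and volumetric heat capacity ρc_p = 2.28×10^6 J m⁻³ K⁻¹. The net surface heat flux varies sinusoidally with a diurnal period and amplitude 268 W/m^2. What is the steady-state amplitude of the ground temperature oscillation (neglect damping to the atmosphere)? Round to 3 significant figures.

2.21 K

Areal heat capacity C = ρc_p × D = 2.28×10^6 × 0.731 = 1.67×10^6 J/(m^2 K).
Angular frequency ω = 2π / T = 2π / 86400 s = 7.27×10^-5 s⁻¹.
Cω = 1.67×10^6 × 7.27×10^-5 = 121 W/(m²·K).
Amplitude A = F₀ / (Cω) = 268 / 121 = 2.21 K.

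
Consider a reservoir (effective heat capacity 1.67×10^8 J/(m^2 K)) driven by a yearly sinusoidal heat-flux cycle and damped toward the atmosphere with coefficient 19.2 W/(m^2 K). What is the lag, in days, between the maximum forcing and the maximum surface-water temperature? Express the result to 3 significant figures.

60.8 days

Areal heat capacity C = 1.67×10^8 J/(m^2 K) (given).
ω = 2π / 3.15×10^7 s = 1.99×10^-7 s⁻¹.
Phase lag φ = arctan(Cω/λ) = arctan(33.3/19.2) = 1.05 rad.
Time lag = φ / ω = 1.05 / 1.99×10^-7 = 5.26×10^6 s = 60.8 days.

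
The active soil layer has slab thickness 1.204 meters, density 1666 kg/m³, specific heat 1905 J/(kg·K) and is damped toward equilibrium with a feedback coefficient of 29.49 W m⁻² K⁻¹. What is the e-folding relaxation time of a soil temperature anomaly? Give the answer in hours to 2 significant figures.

Areal heat capacity C = ρ c_p D = 1666 × 1905 × 1.204 = 3.82×10^6 J/(m²·K).
Relaxation time τ = C / λ = 3.82×10^6 / 29.49 = 1.30×10^5 s.
In hours: 1.30×10^5 s / (3600 s/hour) = 36.0 hours.

36 hours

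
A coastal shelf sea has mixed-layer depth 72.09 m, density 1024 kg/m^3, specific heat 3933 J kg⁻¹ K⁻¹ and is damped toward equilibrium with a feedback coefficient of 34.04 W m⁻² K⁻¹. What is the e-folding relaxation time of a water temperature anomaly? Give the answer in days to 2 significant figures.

99 days

Areal heat capacity C = ρ c_p D = 1024 × 3933 × 72.09 = 2.90×10^8 J/(m^2 K).
Relaxation time τ = C / λ = 2.90×10^8 / 34.04 = 8.53×10^6 s.
In days: 8.53×10^6 s / (86400 s/day) = 98.7 days.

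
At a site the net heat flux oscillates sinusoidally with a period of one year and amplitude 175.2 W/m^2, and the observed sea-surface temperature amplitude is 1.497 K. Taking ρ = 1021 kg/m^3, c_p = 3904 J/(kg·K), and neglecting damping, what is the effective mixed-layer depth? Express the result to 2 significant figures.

ω = 2π / 3.15×10^7 s = 1.99×10^-7 s⁻¹.
Required C = F₀ / (A ω) = 175.2 / (1.497 × 1.99×10^-7) = 5.87×10^8 J/(m²·K).
D = C / (ρ c_p) = 5.87×10^8 / (1021 × 3904) = 147 m.

150 m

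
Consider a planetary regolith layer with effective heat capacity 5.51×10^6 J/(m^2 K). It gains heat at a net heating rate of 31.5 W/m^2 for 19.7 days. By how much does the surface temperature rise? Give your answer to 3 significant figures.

9.73 K

Areal heat capacity C = 5.51×10^6 J/(m^2 K) (given).
Net heat input Q = F Δt = 31.5 × (19.7 days × 86400 s/day) = 5.36×10^7 J/m².
ΔT = Q / C = 5.36×10^7 / 5.51×10^6 = 9.73 K.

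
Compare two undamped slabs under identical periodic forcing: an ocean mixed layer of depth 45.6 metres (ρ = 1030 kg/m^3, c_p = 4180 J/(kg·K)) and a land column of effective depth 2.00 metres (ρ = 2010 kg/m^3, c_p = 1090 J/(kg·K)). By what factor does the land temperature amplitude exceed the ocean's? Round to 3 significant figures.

44.8

C_ocean = 1030 × 4180 × 45.6 = 1.96×10^8 J/(m²·K).
C_land = 2010 × 1090 × 2.00 = 4.38×10^6 J/(m²·K).
Undamped amplitude ∝ 1/C, so A_land/A_ocean = C_ocean/C_land = 44.8.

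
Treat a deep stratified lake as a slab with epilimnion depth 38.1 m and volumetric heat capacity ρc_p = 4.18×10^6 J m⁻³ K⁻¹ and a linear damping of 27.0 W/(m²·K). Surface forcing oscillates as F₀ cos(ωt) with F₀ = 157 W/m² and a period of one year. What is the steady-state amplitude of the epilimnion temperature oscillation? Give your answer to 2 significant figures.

3.8 K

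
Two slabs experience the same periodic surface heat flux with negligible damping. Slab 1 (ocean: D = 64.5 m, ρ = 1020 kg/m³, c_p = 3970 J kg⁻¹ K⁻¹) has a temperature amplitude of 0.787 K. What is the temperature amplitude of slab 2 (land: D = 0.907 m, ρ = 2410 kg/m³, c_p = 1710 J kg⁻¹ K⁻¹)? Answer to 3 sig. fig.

55.0 K

C_ocean = 2.61×10^8 J/(m²·K); C_land = 3.74×10^6 J/(m²·K).
A ∝ 1/C ⇒ A_land = A_ocean × C_ocean/C_land = 0.787 × 69.9 = 55.0 K.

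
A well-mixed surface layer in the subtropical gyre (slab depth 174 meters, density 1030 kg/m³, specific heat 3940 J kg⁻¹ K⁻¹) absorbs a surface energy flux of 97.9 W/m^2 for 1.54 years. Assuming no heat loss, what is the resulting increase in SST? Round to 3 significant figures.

6.74 K

Areal heat capacity C = ρ c_p D = 1030 × 3940 × 174 = 7.06×10^8 J/(m^2 K).
Net heat input Q = F Δt = 97.9 × (1.54 years × 3.156×10^7 s/year) = 4.76×10^9 J/m².
ΔT = Q / C = 4.76×10^9 / 7.06×10^8 = 6.74 K.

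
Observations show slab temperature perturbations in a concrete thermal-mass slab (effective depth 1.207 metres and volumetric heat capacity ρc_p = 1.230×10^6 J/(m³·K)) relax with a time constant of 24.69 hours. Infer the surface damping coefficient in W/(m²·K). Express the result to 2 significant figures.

Areal heat capacity C = ρc_p × D = 1.230×10^6 × 1.207 = 1.48×10^6 J m⁻² K⁻¹.
τ = 24.69 hours = 88900 s.
λ = C / τ = 1.48×10^6 / 88900 = 16.7 W/(m²·K).

17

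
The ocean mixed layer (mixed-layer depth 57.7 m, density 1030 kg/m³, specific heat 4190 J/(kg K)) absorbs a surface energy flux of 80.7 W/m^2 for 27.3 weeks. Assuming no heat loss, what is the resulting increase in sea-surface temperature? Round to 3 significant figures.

5.35 K

Areal heat capacity C = ρ c_p D = 1030 × 4190 × 57.7 = 2.49×10^8 J m⁻² K⁻¹.
Net heat input Q = F Δt = 80.7 × (27.3 weeks × 6.048×10^5 s/week) = 1.33×10^9 J/m².
ΔT = Q / C = 1.33×10^9 / 2.49×10^8 = 5.35 K.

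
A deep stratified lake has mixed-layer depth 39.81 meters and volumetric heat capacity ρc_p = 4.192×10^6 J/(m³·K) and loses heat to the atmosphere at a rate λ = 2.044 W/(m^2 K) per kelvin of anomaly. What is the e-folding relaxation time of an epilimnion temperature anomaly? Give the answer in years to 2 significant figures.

Areal heat capacity C = ρc_p × D = 4.192×10^6 × 39.81 = 1.67×10^8 J m⁻² K⁻¹.
Relaxation time τ = C / λ = 1.67×10^8 / 2.044 = 8.16×10^7 s.
In years: 8.16×10^7 s / (3.156×10^7 s/year) = 2.59 years.

2.6 years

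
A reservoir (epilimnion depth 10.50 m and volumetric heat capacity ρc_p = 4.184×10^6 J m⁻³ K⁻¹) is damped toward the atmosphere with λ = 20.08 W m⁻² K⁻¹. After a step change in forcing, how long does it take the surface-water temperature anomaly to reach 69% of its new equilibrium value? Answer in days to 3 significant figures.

29.7 days

Areal heat capacity C = ρc_p × D = 4.184×10^6 × 10.50 = 4.39×10^7 J/(m^2 K).
τ = C / λ = 4.39×10^7 / 20.08 = 2.19×10^6 s.
Fraction reached: 1 − e^(−t/τ) = 0.69 ⇒ t = −τ ln(1 − 0.69) = τ × 1.17.
t = 2.56×10^6 s = 29.7 days.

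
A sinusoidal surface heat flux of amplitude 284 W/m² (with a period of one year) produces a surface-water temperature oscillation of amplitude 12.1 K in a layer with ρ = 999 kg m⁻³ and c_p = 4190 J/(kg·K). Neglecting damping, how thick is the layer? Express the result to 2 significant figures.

ω = 2π / 3.15×10^7 s = 1.99×10^-7 s⁻¹.
Required C = F₀ / (A ω) = 284 / (12.1 × 1.99×10^-7) = 1.18×10^8 J/(m²·K).
D = C / (ρ c_p) = 1.18×10^8 / (999 × 4190) = 28.1 m.

28 m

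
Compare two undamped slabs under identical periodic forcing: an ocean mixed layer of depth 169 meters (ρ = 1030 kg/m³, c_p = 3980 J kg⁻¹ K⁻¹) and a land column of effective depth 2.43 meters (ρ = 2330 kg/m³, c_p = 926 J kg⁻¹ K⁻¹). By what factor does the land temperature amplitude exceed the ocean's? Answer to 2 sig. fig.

C_ocean = 1030 × 3980 × 169 = 6.93×10^8 J/(m²·K).
C_land = 2330 × 926 × 2.43 = 5.24×10^6 J/(m²·K).
Undamped amplitude ∝ 1/C, so A_land/A_ocean = C_ocean/C_land = 132.

130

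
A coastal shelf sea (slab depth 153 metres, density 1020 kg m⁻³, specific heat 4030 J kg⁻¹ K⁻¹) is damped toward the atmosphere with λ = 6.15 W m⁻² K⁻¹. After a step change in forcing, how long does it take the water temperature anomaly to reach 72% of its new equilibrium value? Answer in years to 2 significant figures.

Areal heat capacity C = ρ c_p D = 1020 × 4030 × 153 = 6.29×10^8 J/(m²·K).
τ = C / λ = 6.29×10^8 / 6.15 = 1.02×10^8 s.
Fraction reached: 1 − e^(−t/τ) = 0.72 ⇒ t = −τ ln(1 − 0.72) = τ × 1.27.
t = 1.30×10^8 s = 4.13 years.

4.1 years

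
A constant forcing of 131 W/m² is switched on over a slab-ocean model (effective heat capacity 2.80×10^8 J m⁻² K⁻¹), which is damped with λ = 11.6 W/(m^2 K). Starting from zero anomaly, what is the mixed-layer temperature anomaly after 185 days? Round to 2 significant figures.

5.5 K

Areal heat capacity C = 2.80×10^8 J m⁻² K⁻¹ (given).
τ = C / λ = 2.80×10^8 / 11.6 = 2.41×10^7 s.
Equilibrium anomaly ΔT_eq = F / λ = 131 / 11.6 = 11.3 K.
t = 185 days = 1.60×10^7 s, so t/τ = 0.662.
ΔT(t) = ΔT_eq (1 − e^(−t/τ)) = 11.3 × (1 − e^−0.662) = 5.47 K.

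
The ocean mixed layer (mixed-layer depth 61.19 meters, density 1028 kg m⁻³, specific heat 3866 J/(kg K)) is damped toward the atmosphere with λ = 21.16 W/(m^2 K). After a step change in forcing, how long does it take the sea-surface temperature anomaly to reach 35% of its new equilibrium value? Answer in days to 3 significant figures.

Areal heat capacity C = ρ c_p D = 1028 × 3866 × 61.19 = 2.43×10^8 J/(m²·K).
τ = C / λ = 2.43×10^8 / 21.16 = 1.15×10^7 s.
Fraction reached: 1 − e^(−t/τ) = 0.35 ⇒ t = −τ ln(1 − 0.35) = τ × 0.431.
t = 4.95×10^6 s = 57.3 days.

57.3 days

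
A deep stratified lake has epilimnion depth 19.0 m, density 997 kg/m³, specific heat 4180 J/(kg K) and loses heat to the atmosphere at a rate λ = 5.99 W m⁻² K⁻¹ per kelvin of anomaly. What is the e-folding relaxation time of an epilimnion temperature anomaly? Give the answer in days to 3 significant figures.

Areal heat capacity C = ρ c_p D = 997 × 4180 × 19.0 = 7.92×10^7 J/(m²·K).
Relaxation time τ = C / λ = 7.92×10^7 / 5.99 = 1.32×10^7 s.
In days: 1.32×10^7 s / (86400 s/day) = 153 days.

153 days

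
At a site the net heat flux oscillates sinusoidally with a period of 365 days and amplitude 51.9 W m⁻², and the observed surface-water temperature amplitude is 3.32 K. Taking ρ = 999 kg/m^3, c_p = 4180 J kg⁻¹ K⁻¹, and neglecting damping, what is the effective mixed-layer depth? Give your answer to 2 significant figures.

ω = 2π / 3.15×10^7 s = 1.99×10^-7 s⁻¹.
Required C = F₀ / (A ω) = 51.9 / (3.32 × 1.99×10^-7) = 7.85×10^7 J/(m²·K).
D = C / (ρ c_p) = 7.85×10^7 / (999 × 4180) = 18.8 m.

19 m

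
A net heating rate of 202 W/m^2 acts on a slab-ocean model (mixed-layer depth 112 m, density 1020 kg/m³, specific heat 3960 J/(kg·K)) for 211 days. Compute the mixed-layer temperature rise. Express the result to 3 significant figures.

Areal heat capacity C = ρ c_p D = 1020 × 3960 × 112 = 4.52×10^8 J m⁻² K⁻¹.
Net heat input Q = F Δt = 202 × (211 days × 86400 s/day) = 3.68×10^9 J/m².
ΔT = Q / C = 3.68×10^9 / 4.52×10^8 = 8.14 K.

8.14 K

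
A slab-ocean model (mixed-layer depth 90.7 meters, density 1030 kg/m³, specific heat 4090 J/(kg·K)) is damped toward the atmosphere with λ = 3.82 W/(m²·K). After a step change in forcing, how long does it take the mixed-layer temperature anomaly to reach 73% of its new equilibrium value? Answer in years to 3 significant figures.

Areal heat capacity C = ρ c_p D = 1030 × 4090 × 90.7 = 3.82×10^8 J m⁻² K⁻¹.
τ = C / λ = 3.82×10^8 / 3.82 = 1.00×10^8 s.
Fraction reached: 1 − e^(−t/τ) = 0.73 ⇒ t = −τ ln(1 − 0.73) = τ × 1.31.
t = 1.31×10^8 s = 4.15 years.

4.15 years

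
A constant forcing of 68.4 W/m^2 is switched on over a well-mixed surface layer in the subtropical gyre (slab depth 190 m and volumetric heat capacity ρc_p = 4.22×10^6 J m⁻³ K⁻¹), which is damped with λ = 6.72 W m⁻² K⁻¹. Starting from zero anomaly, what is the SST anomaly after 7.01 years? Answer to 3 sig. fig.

Areal heat capacity C = ρc_p × D = 4.22×10^6 × 190 = 8.02×10^8 J/(m²·K).
τ = C / λ = 8.02×10^8 / 6.72 = 1.19×10^8 s.
Equilibrium anomaly ΔT_eq = F / λ = 68.4 / 6.72 = 10.2 K.
t = 7.01 years = 2.21×10^8 s, so t/τ = 1.85.
ΔT(t) = ΔT_eq (1 − e^(−t/τ)) = 10.2 × (1 − e^−1.85) = 8.58 K.

8.58 K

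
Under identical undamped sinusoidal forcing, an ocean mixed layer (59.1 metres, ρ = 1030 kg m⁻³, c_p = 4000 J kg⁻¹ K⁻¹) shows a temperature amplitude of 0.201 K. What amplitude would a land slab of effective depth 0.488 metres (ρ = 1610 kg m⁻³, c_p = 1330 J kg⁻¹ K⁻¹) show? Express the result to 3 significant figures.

46.8 K

C_ocean = 2.43×10^8 J/(m²·K); C_land = 1.04×10^6 J/(m²·K).
A ∝ 1/C ⇒ A_land = A_ocean × C_ocean/C_land = 0.201 × 233 = 46.8 K.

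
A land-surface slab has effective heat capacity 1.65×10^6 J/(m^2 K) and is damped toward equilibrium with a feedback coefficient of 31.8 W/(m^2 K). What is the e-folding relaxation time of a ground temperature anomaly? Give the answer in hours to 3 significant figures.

14.4 hours

Areal heat capacity C = 1.65×10^6 J/(m^2 K) (given).
Relaxation time τ = C / λ = 1.65×10^6 / 31.8 = 51900 s.
In hours: 51900 s / (3600 s/hour) = 14.4 hours.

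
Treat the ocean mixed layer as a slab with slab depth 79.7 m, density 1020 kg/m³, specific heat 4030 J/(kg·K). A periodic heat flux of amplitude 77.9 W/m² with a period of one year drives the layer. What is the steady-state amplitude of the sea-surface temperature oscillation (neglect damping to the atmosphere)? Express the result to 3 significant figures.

1.19 K

Areal heat capacity C = ρ c_p D = 1020 × 4030 × 79.7 = 3.28×10^8 J/(m^2 K).
Angular frequency ω = 2π / T = 2π / 3.15×10^7 s = 1.99×10^-7 s⁻¹.
Cω = 3.28×10^8 × 1.99×10^-7 = 65.3 W/(m²·K).
Amplitude A = F₀ / (Cω) = 77.9 / 65.3 = 1.19 K.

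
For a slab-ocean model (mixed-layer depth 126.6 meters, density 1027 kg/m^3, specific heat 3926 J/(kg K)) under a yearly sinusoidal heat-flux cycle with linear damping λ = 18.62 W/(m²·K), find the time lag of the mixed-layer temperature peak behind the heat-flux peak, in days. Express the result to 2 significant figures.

Areal heat capacity C = ρ c_p D = 1027 × 3926 × 126.6 = 5.10×10^8 J m⁻² K⁻¹.
ω = 2π / 3.15×10^7 s = 1.99×10^-7 s⁻¹.
Phase lag φ = arctan(Cω/λ) = arctan(102/18.62) = 1.39 rad.
Time lag = φ / ω = 1.39 / 1.99×10^-7 = 6.98×10^6 s = 80.7 days.

81 days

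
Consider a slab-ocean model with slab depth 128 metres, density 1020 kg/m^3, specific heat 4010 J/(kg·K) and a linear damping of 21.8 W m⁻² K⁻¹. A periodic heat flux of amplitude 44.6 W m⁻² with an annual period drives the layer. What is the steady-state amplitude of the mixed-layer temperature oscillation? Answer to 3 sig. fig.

0.419 K

Areal heat capacity C = ρ c_p D = 1020 × 4010 × 128 = 5.24×10^8 J/(m²·K).
Angular frequency ω = 2π / T = 2π / 3.15×10^7 s = 1.99×10^-7 s⁻¹.
√((Cω)² + λ²) = √((104)² + 21.8²) = 107 W/(m²·K).
Amplitude A = F₀ / √((Cω)²+λ²) = 44.6 / 107 = 0.419 K.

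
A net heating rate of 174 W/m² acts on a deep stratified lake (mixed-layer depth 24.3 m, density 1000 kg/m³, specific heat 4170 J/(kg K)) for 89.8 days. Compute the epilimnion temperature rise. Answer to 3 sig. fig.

Areal heat capacity C = ρ c_p D = 1000 × 4170 × 24.3 = 1.01×10^8 J/(m²·K).
Net heat input Q = F Δt = 174 × (89.8 days × 86400 s/day) = 1.35×10^9 J/m².
ΔT = Q / C = 1.35×10^9 / 1.01×10^8 = 13.3 K.

13.3 K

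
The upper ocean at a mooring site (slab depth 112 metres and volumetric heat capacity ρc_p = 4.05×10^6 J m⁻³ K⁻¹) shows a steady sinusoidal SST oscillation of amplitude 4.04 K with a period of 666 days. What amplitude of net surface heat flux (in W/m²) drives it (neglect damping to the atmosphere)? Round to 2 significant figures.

200

Areal heat capacity C = ρc_p × D = 4.05×10^6 × 112 = 4.54×10^8 J/(m^2 K).
ω = 2π / 5.75×10^7 s = 1.09×10^-7 s⁻¹.
Cω = 4.54×10^8 × 1.09×10^-7 = 49.5 W/(m²·K).
F₀ = A × Cω = 4.04 × 49.5 = 200 W/m².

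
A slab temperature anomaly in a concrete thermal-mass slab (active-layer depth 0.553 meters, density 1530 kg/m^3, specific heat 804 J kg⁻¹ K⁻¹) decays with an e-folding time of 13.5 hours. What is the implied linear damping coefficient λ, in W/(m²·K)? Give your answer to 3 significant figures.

14.0

Areal heat capacity C = ρ c_p D = 1530 × 804 × 0.553 = 6.80×10^5 J/(m^2 K).
τ = 13.5 hours = 48600 s.
λ = C / τ = 6.80×10^5 / 48600 = 14.0 W/(m²·K).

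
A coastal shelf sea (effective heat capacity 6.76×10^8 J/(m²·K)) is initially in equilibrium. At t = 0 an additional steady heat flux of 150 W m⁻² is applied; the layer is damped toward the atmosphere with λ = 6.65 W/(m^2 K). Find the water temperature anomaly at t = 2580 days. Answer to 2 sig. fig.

20 K

Areal heat capacity C = 6.76×10^8 J/(m²·K) (given).
τ = C / λ = 6.76×10^8 / 6.65 = 1.02×10^8 s.
Equilibrium anomaly ΔT_eq = F / λ = 150 / 6.65 = 22.6 K.
t = 2580 days = 2.23×10^8 s, so t/τ = 2.19.
ΔT(t) = ΔT_eq (1 − e^(−t/τ)) = 22.6 × (1 − e^−2.19) = 20.0 K.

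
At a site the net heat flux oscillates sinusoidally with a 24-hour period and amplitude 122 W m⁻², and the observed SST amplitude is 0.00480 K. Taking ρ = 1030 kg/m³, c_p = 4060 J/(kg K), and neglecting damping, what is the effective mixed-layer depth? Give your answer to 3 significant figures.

ω = 2π / 86400 s = 7.27×10^-5 s⁻¹.
Required C = F₀ / (A ω) = 122 / (0.00480 × 7.27×10^-5) = 3.50×10^8 J/(m²·K).
D = C / (ρ c_p) = 3.50×10^8 / (1030 × 4060) = 83.6 m.

83.6 m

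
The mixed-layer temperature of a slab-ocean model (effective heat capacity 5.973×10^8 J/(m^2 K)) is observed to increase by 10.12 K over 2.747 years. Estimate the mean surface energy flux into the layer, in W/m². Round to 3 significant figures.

69.7

Areal heat capacity C = 5.973×10^8 J/(m^2 K) (given).
Required heat per unit area: Q = C ΔT = 5.97×10^8 × 10.12 = 6.04×10^9 J/m².
Flux F = Q / Δt = 6.04×10^9 / 8.67×10^7 s = 69.7 W/m².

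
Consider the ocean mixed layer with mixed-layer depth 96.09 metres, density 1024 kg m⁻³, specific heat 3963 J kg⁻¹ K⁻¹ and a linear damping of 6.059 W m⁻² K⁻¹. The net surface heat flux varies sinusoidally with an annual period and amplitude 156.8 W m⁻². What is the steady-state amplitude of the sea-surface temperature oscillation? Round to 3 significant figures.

Areal heat capacity C = ρ c_p D = 1024 × 3963 × 96.09 = 3.90×10^8 J/(m^2 K).
Angular frequency ω = 2π / T = 2π / 3.15×10^7 s = 1.99×10^-7 s⁻¹.
√((Cω)² + λ²) = √((77.7)² + 6.059²) = 77.9 W/(m²·K).
Amplitude A = F₀ / √((Cω)²+λ²) = 156.8 / 77.9 = 2.01 K.

2.01 K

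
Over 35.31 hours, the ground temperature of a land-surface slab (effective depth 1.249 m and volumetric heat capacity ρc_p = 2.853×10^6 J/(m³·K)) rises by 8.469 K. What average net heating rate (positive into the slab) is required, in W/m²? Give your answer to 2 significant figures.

Areal heat capacity C = ρc_p × D = 2.853×10^6 × 1.249 = 3.56×10^6 J/(m²·K).
Required heat per unit area: Q = C ΔT = 3.56×10^6 × 8.469 = 3.02×10^7 J/m².
Flux F = Q / Δt = 3.02×10^7 / 1.27×10^5 s = 237 W/m².

240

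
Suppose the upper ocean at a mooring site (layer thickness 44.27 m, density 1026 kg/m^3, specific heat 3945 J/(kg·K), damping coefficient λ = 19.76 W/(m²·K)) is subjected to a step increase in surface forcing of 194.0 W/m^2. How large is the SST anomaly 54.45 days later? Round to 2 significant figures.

4.0 K

Areal heat capacity C = ρ c_p D = 1026 × 3945 × 44.27 = 1.79×10^8 J m⁻² K⁻¹.
τ = C / λ = 1.79×10^8 / 19.76 = 9.07×10^6 s.
Equilibrium anomaly ΔT_eq = F / λ = 194.0 / 19.76 = 9.82 K.
t = 54.45 days = 4.70×10^6 s, so t/τ = 0.519.
ΔT(t) = ΔT_eq (1 − e^(−t/τ)) = 9.82 × (1 − e^−0.519) = 3.97 K.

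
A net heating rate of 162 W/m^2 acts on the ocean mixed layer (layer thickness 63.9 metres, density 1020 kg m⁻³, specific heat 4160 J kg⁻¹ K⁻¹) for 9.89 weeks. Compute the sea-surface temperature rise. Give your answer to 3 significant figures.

3.57 K

Areal heat capacity C = ρ c_p D = 1020 × 4160 × 63.9 = 2.71×10^8 J/(m²·K).
Net heat input Q = F Δt = 162 × (9.89 weeks × 6.048×10^5 s/week) = 9.69×10^8 J/m².
ΔT = Q / C = 9.69×10^8 / 2.71×10^8 = 3.57 K.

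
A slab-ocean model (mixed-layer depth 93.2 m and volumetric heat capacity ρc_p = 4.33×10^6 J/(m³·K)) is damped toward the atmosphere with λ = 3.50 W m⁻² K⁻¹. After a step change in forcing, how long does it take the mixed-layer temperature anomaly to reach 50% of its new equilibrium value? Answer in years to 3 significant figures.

2.53 years

Areal heat capacity C = ρc_p × D = 4.33×10^6 × 93.2 = 4.04×10^8 J/(m²·K).
τ = C / λ = 4.04×10^8 / 3.50 = 1.15×10^8 s.
Fraction reached: 1 − e^(−t/τ) = 0.50 ⇒ t = −τ ln(1 − 0.50) = τ × 0.693.
t = 7.99×10^7 s = 2.53 years.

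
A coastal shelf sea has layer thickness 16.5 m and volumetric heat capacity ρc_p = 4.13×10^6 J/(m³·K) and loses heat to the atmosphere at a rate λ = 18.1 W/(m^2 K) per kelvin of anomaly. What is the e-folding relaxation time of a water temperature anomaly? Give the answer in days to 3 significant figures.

Areal heat capacity C = ρc_p × D = 4.13×10^6 × 16.5 = 6.81×10^7 J/(m²·K).
Relaxation time τ = C / λ = 6.81×10^7 / 18.1 = 3.76×10^6 s.
In days: 3.76×10^6 s / (86400 s/day) = 43.6 days.

43.6 days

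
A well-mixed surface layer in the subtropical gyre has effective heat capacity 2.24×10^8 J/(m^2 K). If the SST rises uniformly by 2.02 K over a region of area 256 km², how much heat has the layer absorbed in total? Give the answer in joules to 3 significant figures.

1.16×10^17 J

Areal heat capacity C = 2.24×10^8 J/(m^2 K) (given).
Heat per unit area: q = C ΔT = 2.24×10^8 × 2.02 = 4.52×10^8 J/m².
Total heat: Q = q × A = 4.52×10^8 × (256 × 10⁶ m²) = 1.16×10^17 J.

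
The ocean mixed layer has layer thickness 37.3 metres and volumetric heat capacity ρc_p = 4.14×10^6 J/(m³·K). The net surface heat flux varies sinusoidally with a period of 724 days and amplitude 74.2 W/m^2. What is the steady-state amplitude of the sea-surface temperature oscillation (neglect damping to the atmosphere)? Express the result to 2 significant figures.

4.8 K

Areal heat capacity C = ρc_p × D = 4.14×10^6 × 37.3 = 1.54×10^8 J/(m^2 K).
Angular frequency ω = 2π / T = 2π / 6.26×10^7 s = 1.00×10^-7 s⁻¹.
Cω = 1.54×10^8 × 1.00×10^-7 = 15.5 W/(m²·K).
Amplitude A = F₀ / (Cω) = 74.2 / 15.5 = 4.78 K.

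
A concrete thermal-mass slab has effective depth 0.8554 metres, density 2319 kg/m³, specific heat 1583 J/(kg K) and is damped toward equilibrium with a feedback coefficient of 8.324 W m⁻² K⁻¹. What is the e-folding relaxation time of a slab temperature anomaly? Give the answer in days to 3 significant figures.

4.37 days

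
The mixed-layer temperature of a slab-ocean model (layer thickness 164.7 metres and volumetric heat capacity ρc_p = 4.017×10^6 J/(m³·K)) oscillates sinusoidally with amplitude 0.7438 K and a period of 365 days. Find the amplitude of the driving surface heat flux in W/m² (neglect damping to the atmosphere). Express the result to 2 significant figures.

98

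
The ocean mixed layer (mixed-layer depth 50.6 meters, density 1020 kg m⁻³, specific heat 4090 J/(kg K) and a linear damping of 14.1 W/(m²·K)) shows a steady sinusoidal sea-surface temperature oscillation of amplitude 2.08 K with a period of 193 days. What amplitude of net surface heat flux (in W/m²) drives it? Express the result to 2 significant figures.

170

Areal heat capacity C = ρ c_p D = 1020 × 4090 × 50.6 = 2.11×10^8 J/(m²·K).
ω = 2π / 1.67×10^7 s = 3.77×10^-7 s⁻¹.
√((Cω)² + λ²) = √((79.5)² + 14.1²) = 80.8 W/(m²·K).
F₀ = A × √((Cω)²+λ²) = 2.08 × 80.8 = 168 W/m².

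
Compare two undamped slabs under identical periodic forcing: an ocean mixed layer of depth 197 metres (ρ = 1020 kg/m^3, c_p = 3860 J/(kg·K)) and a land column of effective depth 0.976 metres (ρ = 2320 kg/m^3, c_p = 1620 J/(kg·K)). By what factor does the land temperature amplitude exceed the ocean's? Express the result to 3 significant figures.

211

C_ocean = 1020 × 3860 × 197 = 7.76×10^8 J/(m²·K).
C_land = 2320 × 1620 × 0.976 = 3.67×10^6 J/(m²·K).
Undamped amplitude ∝ 1/C, so A_land/A_ocean = C_ocean/C_land = 211.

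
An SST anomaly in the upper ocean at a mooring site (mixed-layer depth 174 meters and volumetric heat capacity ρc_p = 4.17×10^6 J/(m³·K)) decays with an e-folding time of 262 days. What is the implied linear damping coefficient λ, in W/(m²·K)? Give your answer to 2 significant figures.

Areal heat capacity C = ρc_p × D = 4.17×10^6 × 174 = 7.26×10^8 J m⁻² K⁻¹.
τ = 262 days = 2.26×10^7 s.
λ = C / τ = 7.26×10^8 / 2.26×10^7 = 32.1 W/(m²·K).

32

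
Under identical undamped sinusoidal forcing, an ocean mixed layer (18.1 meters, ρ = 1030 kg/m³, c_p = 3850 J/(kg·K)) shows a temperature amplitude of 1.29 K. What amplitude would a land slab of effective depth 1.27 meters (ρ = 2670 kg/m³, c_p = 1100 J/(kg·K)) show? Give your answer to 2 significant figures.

25 K

C_ocean = 7.18×10^7 J/(m²·K); C_land = 3.73×10^6 J/(m²·K).
A ∝ 1/C ⇒ A_land = A_ocean × C_ocean/C_land = 1.29 × 19.2 = 24.8 K.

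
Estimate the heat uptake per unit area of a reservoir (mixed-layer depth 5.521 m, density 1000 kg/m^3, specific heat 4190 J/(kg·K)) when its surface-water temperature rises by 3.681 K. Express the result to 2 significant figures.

8.5×10^7

Areal heat capacity C = ρ c_p D = 1000 × 4190 × 5.521 = 2.31×10^7 J m⁻² K⁻¹.
ΔQ = C ΔT = 2.31×10^7 × 3.681 = 8.52×10^7 J/m².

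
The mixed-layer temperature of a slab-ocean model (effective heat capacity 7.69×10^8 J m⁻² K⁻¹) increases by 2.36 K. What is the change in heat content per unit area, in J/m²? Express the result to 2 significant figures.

1.8×10^9

Areal heat capacity C = 7.69×10^8 J m⁻² K⁻¹ (given).
ΔQ = C ΔT = 7.69×10^8 × 2.36 = 1.81×10^9 J/m².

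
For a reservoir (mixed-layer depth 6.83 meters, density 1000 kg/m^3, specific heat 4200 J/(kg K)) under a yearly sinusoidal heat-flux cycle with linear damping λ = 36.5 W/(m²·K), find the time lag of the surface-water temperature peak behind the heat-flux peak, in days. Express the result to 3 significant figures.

Areal heat capacity C = ρ c_p D = 1000 × 4200 × 6.83 = 2.87×10^7 J m⁻² K⁻¹.
ω = 2π / 3.15×10^7 s = 1.99×10^-7 s⁻¹.
Phase lag φ = arctan(Cω/λ) = arctan(5.72/36.5) = 0.155 rad.
Time lag = φ / ω = 0.155 / 1.99×10^-7 = 7.80×10^5 s = 9.02 days.

9.02 days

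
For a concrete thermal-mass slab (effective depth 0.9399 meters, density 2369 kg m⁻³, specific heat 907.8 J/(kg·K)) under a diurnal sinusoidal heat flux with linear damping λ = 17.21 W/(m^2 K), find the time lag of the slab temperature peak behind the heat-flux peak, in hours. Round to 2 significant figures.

Areal heat capacity C = ρ c_p D = 2369 × 907.8 × 0.9399 = 2.02×10^6 J m⁻² K⁻¹.
ω = 2π / 86400 s = 7.27×10^-5 s⁻¹.
Phase lag φ = arctan(Cω/λ) = arctan(147/17.21) = 1.45 rad.
Time lag = φ / ω = 1.45 / 7.27×10^-5 = 20000 s = 5.55 hours.

5.6 hours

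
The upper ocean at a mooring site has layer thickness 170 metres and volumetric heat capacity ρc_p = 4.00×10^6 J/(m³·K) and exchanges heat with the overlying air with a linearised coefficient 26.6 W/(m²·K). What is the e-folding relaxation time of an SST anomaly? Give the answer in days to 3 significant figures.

Areal heat capacity C = ρc_p × D = 4.00×10^6 × 170 = 6.80×10^8 J m⁻² K⁻¹.
Relaxation time τ = C / λ = 6.80×10^8 / 26.6 = 2.56×10^7 s.
In days: 2.56×10^7 s / (86400 s/day) = 296 days.

296 days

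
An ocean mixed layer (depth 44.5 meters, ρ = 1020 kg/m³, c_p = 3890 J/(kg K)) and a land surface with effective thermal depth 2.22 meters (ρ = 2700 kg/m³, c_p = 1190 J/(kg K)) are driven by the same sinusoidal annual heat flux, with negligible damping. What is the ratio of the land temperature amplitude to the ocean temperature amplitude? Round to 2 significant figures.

25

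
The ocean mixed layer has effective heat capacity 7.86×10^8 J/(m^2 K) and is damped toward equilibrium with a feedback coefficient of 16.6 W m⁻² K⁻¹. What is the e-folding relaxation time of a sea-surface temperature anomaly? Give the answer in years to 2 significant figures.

Areal heat capacity C = 7.86×10^8 J/(m^2 K) (given).
Relaxation time τ = C / λ = 7.86×10^8 / 16.6 = 4.73×10^7 s.
In years: 4.73×10^7 s / (3.156×10^7 s/year) = 1.50 years.

1.5 years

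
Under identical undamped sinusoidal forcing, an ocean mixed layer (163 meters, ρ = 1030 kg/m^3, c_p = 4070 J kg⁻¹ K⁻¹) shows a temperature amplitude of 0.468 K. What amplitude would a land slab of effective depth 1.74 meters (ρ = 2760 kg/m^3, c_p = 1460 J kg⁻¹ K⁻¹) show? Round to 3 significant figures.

C_ocean = 6.83×10^8 J/(m²·K); C_land = 7.01×10^6 J/(m²·K).
A ∝ 1/C ⇒ A_land = A_ocean × C_ocean/C_land = 0.468 × 97.5 = 45.6 K.

45.6 K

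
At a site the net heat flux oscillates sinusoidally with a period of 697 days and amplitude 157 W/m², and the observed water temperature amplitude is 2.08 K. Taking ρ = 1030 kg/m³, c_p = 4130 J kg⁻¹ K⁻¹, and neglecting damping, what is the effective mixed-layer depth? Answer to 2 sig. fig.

ω = 2π / 6.02×10^7 s = 1.04×10^-7 s⁻¹.
Required C = F₀ / (A ω) = 157 / (2.08 × 1.04×10^-7) = 7.23×10^8 J/(m²·K).
D = C / (ρ c_p) = 7.23×10^8 / (1030 × 4130) = 170 m.

170 m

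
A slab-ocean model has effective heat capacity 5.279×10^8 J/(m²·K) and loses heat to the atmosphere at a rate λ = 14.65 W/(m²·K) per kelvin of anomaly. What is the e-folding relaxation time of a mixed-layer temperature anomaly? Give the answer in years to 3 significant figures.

1.14 years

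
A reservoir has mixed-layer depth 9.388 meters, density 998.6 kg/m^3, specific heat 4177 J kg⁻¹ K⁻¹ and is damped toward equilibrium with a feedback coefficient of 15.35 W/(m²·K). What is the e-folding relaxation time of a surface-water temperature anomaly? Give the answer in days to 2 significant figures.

Areal heat capacity C = ρ c_p D = 998.6 × 4177 × 9.388 = 3.92×10^7 J/(m²·K).
Relaxation time τ = C / λ = 3.92×10^7 / 15.35 = 2.55×10^6 s.
In days: 2.55×10^6 s / (86400 s/day) = 29.5 days.

30 days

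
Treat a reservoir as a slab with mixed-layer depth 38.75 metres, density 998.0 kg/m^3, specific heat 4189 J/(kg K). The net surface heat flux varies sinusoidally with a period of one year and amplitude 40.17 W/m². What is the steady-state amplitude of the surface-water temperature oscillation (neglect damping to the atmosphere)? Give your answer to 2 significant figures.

Areal heat capacity C = ρ c_p D = 998.0 × 4189 × 38.75 = 1.62×10^8 J/(m^2 K).
Angular frequency ω = 2π / T = 2π / 3.15×10^7 s = 1.99×10^-7 s⁻¹.
Cω = 1.62×10^8 × 1.99×10^-7 = 32.3 W/(m²·K).
Amplitude A = F₀ / (Cω) = 40.17 / 32.3 = 1.24 K.

1.2 K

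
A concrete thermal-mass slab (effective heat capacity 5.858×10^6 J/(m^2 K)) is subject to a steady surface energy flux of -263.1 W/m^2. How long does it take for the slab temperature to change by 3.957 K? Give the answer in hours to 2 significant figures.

24 hours

Areal heat capacity C = 5.858×10^6 J/(m^2 K) (given).
Time required: Δt = C ΔT / F = 5.86×10^6 × -3.957 / -263.1 = 88100 s.
In hours: 88100 s / (3600 s/hour) = 24.5 hours.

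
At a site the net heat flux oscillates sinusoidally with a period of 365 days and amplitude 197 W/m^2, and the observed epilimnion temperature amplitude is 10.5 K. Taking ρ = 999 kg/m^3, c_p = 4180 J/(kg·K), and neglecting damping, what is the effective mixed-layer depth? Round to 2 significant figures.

23 m

ω = 2π / 3.15×10^7 s = 1.99×10^-7 s⁻¹.
Required C = F₀ / (A ω) = 197 / (10.5 × 1.99×10^-7) = 9.42×10^7 J/(m²·K).
D = C / (ρ c_p) = 9.42×10^7 / (999 × 4180) = 22.6 m.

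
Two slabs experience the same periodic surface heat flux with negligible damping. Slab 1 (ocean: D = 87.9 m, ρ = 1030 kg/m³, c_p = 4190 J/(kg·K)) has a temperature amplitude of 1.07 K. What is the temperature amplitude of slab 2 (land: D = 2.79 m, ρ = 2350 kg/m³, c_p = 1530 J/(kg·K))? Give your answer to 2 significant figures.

C_ocean = 3.79×10^8 J/(m²·K); C_land = 1.00×10^7 J/(m²·K).
A ∝ 1/C ⇒ A_land = A_ocean × C_ocean/C_land = 1.07 × 37.8 = 40.5 K.

40 K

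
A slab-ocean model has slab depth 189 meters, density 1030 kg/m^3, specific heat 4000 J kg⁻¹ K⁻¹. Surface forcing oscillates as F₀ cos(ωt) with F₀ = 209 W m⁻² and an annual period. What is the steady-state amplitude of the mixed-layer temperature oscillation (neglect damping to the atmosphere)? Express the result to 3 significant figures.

Areal heat capacity C = ρ c_p D = 1030 × 4000 × 189 = 7.79×10^8 J m⁻² K⁻¹.
Angular frequency ω = 2π / T = 2π / 3.15×10^7 s = 1.99×10^-7 s⁻¹.
Cω = 7.79×10^8 × 1.99×10^-7 = 155 W/(m²·K).
Amplitude A = F₀ / (Cω) = 209 / 155 = 1.35 K.

1.35 K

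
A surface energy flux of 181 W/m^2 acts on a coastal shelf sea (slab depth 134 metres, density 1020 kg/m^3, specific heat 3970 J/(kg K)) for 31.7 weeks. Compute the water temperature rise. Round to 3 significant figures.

Areal heat capacity C = ρ c_p D = 1020 × 3970 × 134 = 5.43×10^8 J/(m^2 K).
Net heat input Q = F Δt = 181 × (31.7 weeks × 6.048×10^5 s/week) = 3.47×10^9 J/m².
ΔT = Q / C = 3.47×10^9 / 5.43×10^8 = 6.40 K.

6.40 K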